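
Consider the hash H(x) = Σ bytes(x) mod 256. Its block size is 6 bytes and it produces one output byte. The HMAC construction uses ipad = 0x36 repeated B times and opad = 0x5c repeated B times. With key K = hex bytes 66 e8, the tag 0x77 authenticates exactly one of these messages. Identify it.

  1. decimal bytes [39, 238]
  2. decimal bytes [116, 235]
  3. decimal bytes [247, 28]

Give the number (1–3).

3

Key hex bytes 66 e8 is 2 bytes ≤ B = 6; zero-pad to 6 bytes: K' = 66 e8 00 00 00 00.
K' ⊕ ipad = 50 de 36 36 36 36; K' ⊕ opad = 3a b4 5c 5c 5c 5c.
m1: inner = H(50 de 36 36 36 36 27 ee) = 1b; tag = H(3a b4 5c 5c 5c 5c 1b) = 79
m2: inner = H(50 de 36 36 36 36 74 eb) = 65; tag = H(3a b4 5c 5c 5c 5c 65) = c3
m3: inner = H(50 de 36 36 36 36 f7 1c) = 19; tag = H(3a b4 5c 5c 5c 5c 19) = 77 ← matches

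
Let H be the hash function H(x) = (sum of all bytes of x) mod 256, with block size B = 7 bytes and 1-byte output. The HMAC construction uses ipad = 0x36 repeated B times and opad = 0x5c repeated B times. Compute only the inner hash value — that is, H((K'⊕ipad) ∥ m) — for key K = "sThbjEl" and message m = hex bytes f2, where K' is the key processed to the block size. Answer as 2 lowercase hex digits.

74

Key "sThbjEl" = 73 54 68 62 6a 45 6c is exactly B = 7 bytes: K' = 73 54 68 62 6a 45 6c.
K' ⊕ ipad = 45 62 5e 54 5c 73 5a.
Inner input = 45 62 5e 54 5c 73 5a ∥ f2.
Inner hash: sum = 69+98+94+84+92+115+90+242 = 884; mod 256 = 116 → 74.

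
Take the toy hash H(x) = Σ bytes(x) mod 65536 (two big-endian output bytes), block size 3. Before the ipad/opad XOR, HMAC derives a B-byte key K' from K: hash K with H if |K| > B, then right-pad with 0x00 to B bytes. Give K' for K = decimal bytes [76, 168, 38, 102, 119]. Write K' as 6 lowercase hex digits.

|K| = 5 > B = 3, so first hash the key.
H(K): sum = 76+168+38+102+119 = 503 → 01 f7.
Zero-pad H(K) = 01 f7 to 3 bytes: K' = 01 f7 00.

01f700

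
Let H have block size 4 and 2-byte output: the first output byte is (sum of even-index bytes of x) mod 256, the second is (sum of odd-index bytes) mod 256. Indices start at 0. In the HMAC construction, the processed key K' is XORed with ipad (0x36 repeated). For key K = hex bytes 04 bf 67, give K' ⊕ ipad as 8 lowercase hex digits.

Key hex bytes 04 bf 67 is 3 bytes ≤ B = 4; zero-pad to 4 bytes: K' = 04 bf 67 00.
XOR each byte with 0x36: 04⊕36=32, bf⊕36=89, 67⊕36=51, 00⊕36=36.

32895136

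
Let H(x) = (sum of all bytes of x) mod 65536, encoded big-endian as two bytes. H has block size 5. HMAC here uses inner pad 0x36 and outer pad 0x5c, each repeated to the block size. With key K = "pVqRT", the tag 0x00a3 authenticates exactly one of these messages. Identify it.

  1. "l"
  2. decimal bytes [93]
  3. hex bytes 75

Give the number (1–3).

Key "pVqRT" = 70 56 71 52 54 is exactly B = 5 bytes: K' = 70 56 71 52 54.
K' ⊕ ipad = 46 60 47 64 62; K' ⊕ opad = 2c 0a 2d 0e 08.
m1: inner = H(46 60 47 64 62 6c) = 02 1f; tag = H(2c 0a 2d 0e 08 02 1f) = 009a
m2: inner = H(46 60 47 64 62 5d) = 02 10; tag = H(2c 0a 2d 0e 08 02 10) = 008b
m3: inner = H(46 60 47 64 62 75) = 02 28; tag = H(2c 0a 2d 0e 08 02 28) = 00a3 ← matches

3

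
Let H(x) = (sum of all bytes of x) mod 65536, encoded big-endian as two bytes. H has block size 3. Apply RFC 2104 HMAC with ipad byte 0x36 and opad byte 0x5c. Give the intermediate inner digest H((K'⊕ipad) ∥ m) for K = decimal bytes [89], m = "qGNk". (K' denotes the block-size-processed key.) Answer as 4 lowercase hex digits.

Key decimal bytes [89] = 59 is 1 byte ≤ B = 3; zero-pad to 3 bytes: K' = 59 00 00.
K' ⊕ ipad = 6f 36 36.
Inner input = 6f 36 36 ∥ 71 47 4e 6b.
Inner hash: sum = 111+54+54+113+71+78+107 = 588 → 02 4c.

024c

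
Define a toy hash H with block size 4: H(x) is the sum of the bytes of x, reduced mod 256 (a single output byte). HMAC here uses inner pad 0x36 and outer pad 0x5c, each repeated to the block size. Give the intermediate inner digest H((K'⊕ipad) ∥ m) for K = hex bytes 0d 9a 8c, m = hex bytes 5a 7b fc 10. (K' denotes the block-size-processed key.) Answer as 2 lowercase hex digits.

Key hex bytes 0d 9a 8c is 3 bytes ≤ B = 4; zero-pad to 4 bytes: K' = 0d 9a 8c 00.
K' ⊕ ipad = 3b ac ba 36.
Inner input = 3b ac ba 36 ∥ 5a 7b fc 10.
Inner hash: sum = 59+172+186+54+90+123+252+16 = 952; mod 256 = 184 → b8.

b8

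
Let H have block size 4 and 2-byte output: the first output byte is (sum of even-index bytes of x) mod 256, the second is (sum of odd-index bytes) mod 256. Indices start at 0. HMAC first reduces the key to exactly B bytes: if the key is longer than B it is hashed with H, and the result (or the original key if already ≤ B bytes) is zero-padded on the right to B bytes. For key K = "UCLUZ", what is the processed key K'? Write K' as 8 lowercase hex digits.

fb980000

|K| = 5 > B = 4, so first hash the key.
H(K): even-index sum = 251 mod 256 = 251; odd-index sum = 152 mod 256 = 152 → fb 98.
Zero-pad H(K) = fb 98 to 4 bytes: K' = fb 98 00 00.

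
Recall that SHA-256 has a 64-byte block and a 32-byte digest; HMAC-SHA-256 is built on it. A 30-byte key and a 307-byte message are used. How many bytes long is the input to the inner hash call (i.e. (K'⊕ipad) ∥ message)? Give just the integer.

371

Key is 30 ≤ 64 bytes, zero-padded: |K'| = 64.
Inner input = (K'⊕ipad) ∥ m → 64 + 307 = 371 bytes.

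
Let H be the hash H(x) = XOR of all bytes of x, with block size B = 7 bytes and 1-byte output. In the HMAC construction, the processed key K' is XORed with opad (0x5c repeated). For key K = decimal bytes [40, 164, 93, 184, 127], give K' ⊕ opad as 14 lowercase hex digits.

74f801e4235c5c

Key decimal bytes [40, 164, 93, 184, 127] = 28 a4 5d b8 7f is 5 bytes ≤ B = 7; zero-pad to 7 bytes: K' = 28 a4 5d b8 7f 00 00.
XOR each byte with 0x5c: 28⊕5c=74, a4⊕5c=f8, 5d⊕5c=01, b8⊕5c=e4, 7f⊕5c=23, 00⊕5c=5c, 00⊕5c=5c.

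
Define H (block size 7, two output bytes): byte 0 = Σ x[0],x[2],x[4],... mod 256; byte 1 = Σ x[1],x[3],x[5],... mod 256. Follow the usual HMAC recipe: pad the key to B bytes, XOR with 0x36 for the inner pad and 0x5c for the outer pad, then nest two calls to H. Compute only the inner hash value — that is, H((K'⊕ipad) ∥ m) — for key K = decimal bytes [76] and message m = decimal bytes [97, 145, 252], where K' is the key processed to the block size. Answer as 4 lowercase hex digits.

adff

Key decimal bytes [76] = 4c is 1 byte ≤ B = 7; zero-pad to 7 bytes: K' = 4c 00 00 00 00 00 00.
K' ⊕ ipad = 7a 36 36 36 36 36 36.
Inner input = 7a 36 36 36 36 36 36 ∥ 61 91 fc.
Inner hash: even-index sum = 429 mod 256 = 173; odd-index sum = 511 mod 256 = 255 → ad ff.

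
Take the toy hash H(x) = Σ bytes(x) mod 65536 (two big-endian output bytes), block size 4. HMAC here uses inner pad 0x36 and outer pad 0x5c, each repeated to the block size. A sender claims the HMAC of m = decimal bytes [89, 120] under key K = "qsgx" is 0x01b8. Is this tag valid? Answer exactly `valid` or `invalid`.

Key "qsgx" = 71 73 67 78 is exactly B = 4 bytes: K' = 71 73 67 78.
K' ⊕ ipad = 47 45 51 4e; K' ⊕ opad = 2d 2f 3b 24.
Inner hash: sum = 71+69+81+78+89+120 = 508 → 01 fc.
Outer hash (recomputed tag): sum = 45+47+59+36+1+252 = 440 → 01 b8.
Recomputed tag = 01b8; claimed = 01b8 → match.

valid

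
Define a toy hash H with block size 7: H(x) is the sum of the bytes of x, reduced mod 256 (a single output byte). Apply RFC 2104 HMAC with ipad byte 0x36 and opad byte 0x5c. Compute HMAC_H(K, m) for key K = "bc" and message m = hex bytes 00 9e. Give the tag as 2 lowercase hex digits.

9e

Key "bc" = 62 63 is 2 bytes ≤ B = 7; zero-pad to 7 bytes: K' = 62 63 00 00 00 00 00.
K' ⊕ ipad = 54 55 36 36 36 36 36.  K' ⊕ opad = 3e 3f 5c 5c 5c 5c 5c.
Inner input = (K'⊕ipad) ∥ m = 54 55 36 36 36 36 36 ∥ 00 9e.
Inner hash: sum = 84+85+54+54+54+54+54+0+158 = 597; mod 256 = 85 → 55.
Outer input = (K'⊕opad) ∥ inner = 3e 3f 5c 5c 5c 5c 5c ∥ 55.
Outer hash (tag): sum = 62+63+92+92+92+92+92+85 = 670; mod 256 = 158 → 9e.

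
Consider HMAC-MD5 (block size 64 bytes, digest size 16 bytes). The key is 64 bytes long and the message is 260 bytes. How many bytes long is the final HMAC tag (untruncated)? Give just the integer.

16

The tag is one MD5 digest: 16 bytes.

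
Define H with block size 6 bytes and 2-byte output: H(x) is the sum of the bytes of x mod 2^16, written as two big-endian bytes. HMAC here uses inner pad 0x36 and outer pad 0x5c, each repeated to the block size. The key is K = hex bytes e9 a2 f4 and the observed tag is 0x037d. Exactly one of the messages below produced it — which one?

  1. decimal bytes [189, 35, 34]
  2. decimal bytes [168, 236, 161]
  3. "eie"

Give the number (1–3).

3

Key hex bytes e9 a2 f4 is 3 bytes ≤ B = 6; zero-pad to 6 bytes: K' = e9 a2 f4 00 00 00.
K' ⊕ ipad = df 94 c2 36 36 36; K' ⊕ opad = b5 fe a8 5c 5c 5c.
m1: inner = H(df 94 c2 36 36 36 bd 23 22) = 03 d9; tag = H(b5 fe a8 5c 5c 5c 03 d9) = 044b
m2: inner = H(df 94 c2 36 36 36 a8 ec a1) = 05 0c; tag = H(b5 fe a8 5c 5c 5c 05 0c) = 0380
m3: inner = H(df 94 c2 36 36 36 65 69 65) = 04 0a; tag = H(b5 fe a8 5c 5c 5c 04 0a) = 037d ← matches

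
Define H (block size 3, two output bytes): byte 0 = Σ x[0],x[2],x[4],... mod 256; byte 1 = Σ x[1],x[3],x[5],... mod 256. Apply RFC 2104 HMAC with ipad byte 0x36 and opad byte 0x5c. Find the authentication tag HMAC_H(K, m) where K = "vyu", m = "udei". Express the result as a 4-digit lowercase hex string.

7c75

Key "vyu" = 76 79 75 is exactly B = 3 bytes: K' = 76 79 75.
K' ⊕ ipad = 40 4f 43.  K' ⊕ opad = 2a 25 29.
Inner input = (K'⊕ipad) ∥ m = 40 4f 43 ∥ 75 64 65 69.
Inner hash: even-index sum = 336 mod 256 = 80; odd-index sum = 297 mod 256 = 41 → 50 29.
Outer input = (K'⊕opad) ∥ inner = 2a 25 29 ∥ 50 29.
Outer hash (tag): even-index sum = 124 mod 256 = 124; odd-index sum = 117 mod 256 = 117 → 7c 75.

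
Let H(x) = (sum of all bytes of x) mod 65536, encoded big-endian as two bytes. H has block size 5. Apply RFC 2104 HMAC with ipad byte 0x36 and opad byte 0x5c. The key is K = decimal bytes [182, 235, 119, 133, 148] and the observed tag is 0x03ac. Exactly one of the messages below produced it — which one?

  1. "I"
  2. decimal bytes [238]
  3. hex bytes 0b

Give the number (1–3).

1

Key decimal bytes [182, 235, 119, 133, 148] = b6 eb 77 85 94 is exactly B = 5 bytes: K' = b6 eb 77 85 94.
K' ⊕ ipad = 80 dd 41 b3 a2; K' ⊕ opad = ea b7 2b d9 c8.
m1: inner = H(80 dd 41 b3 a2 49) = 03 3c; tag = H(ea b7 2b d9 c8 03 3c) = 03ac ← matches
m2: inner = H(80 dd 41 b3 a2 ee) = 03 e1; tag = H(ea b7 2b d9 c8 03 e1) = 0451
m3: inner = H(80 dd 41 b3 a2 0b) = 02 fe; tag = H(ea b7 2b d9 c8 02 fe) = 046d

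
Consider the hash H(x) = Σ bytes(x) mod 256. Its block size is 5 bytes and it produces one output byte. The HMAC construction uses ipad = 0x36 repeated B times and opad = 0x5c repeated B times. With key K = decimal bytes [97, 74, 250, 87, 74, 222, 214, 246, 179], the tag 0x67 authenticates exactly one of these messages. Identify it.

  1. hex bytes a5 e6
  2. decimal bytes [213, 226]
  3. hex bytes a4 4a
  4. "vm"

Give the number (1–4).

Key decimal bytes [97, 74, 250, 87, 74, 222, 214, 246, 179] = 61 4a fa 57 4a de d6 f6 b3 is 9 bytes > B = 5, so hash it first: H(key) = a3, then zero-pad to 5 bytes: K' = a3 00 00 00 00.
K' ⊕ ipad = 95 36 36 36 36; K' ⊕ opad = ff 5c 5c 5c 5c.
m1: inner = H(95 36 36 36 36 a5 e6) = f8; tag = H(ff 5c 5c 5c 5c f8) = 67 ← matches
m2: inner = H(95 36 36 36 36 d5 e2) = 24; tag = H(ff 5c 5c 5c 5c 24) = 93
m3: inner = H(95 36 36 36 36 a4 4a) = 5b; tag = H(ff 5c 5c 5c 5c 5b) = ca
m4: inner = H(95 36 36 36 36 76 6d) = 50; tag = H(ff 5c 5c 5c 5c 50) = bf

1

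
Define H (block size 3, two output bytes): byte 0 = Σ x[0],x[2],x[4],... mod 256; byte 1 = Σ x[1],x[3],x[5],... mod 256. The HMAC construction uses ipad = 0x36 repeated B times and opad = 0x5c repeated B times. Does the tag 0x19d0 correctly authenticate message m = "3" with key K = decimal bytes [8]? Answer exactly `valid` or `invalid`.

Key decimal bytes [8] = 08 is 1 byte ≤ B = 3; zero-pad to 3 bytes: K' = 08 00 00.
K' ⊕ ipad = 3e 36 36; K' ⊕ opad = 54 5c 5c.
Inner hash: even-index sum = 116 mod 256 = 116; odd-index sum = 105 mod 256 = 105 → 74 69.
Outer hash (recomputed tag): even-index sum = 281 mod 256 = 25; odd-index sum = 208 mod 256 = 208 → 19 d0.
Recomputed tag = 19d0; claimed = 19d0 → match.

valid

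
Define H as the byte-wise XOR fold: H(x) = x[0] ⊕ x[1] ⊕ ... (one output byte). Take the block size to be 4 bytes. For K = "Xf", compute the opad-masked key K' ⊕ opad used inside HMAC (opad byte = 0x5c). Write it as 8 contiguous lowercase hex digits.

Key "Xf" = 58 66 is 2 bytes ≤ B = 4; zero-pad to 4 bytes: K' = 58 66 00 00.
XOR each byte with 0x5c: 58⊕5c=04, 66⊕5c=3a, 00⊕5c=5c, 00⊕5c=5c.

043a5c5c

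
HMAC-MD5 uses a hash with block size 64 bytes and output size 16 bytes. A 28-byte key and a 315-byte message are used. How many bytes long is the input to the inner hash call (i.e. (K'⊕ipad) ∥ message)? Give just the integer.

379

Key is 28 ≤ 64 bytes, zero-padded: |K'| = 64.
Inner input = (K'⊕ipad) ∥ m → 64 + 315 = 379 bytes.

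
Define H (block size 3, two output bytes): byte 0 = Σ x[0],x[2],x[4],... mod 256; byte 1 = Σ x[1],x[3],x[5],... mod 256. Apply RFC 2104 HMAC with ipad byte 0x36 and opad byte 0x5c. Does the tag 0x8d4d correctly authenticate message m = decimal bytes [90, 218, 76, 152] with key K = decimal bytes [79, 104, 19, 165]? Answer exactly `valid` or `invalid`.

Key decimal bytes [79, 104, 19, 165] = 4f 68 13 a5 is 4 bytes > B = 3, so hash it first: H(key) = 62 0d, then zero-pad to 3 bytes: K' = 62 0d 00.
K' ⊕ ipad = 54 3b 36; K' ⊕ opad = 3e 51 5c.
Inner hash: even-index sum = 508 mod 256 = 252; odd-index sum = 225 mod 256 = 225 → fc e1.
Outer hash (recomputed tag): even-index sum = 379 mod 256 = 123; odd-index sum = 333 mod 256 = 77 → 7b 4d.
Recomputed tag = 7b4d; claimed = 8d4d → mismatch.

invalid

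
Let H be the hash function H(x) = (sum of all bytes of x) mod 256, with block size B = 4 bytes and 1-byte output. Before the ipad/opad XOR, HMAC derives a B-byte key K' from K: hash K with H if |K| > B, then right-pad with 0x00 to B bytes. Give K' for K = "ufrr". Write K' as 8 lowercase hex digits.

75667272

Key "ufrr" = 75 66 72 72 is exactly B = 4 bytes: K' = 75 66 72 72.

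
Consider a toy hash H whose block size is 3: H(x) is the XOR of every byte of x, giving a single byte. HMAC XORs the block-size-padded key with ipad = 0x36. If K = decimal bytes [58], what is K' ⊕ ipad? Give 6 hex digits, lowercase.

0c3636

Key decimal bytes [58] = 3a is 1 byte ≤ B = 3; zero-pad to 3 bytes: K' = 3a 00 00.
XOR each byte with 0x36: 3a⊕36=0c, 00⊕36=36, 00⊕36=36.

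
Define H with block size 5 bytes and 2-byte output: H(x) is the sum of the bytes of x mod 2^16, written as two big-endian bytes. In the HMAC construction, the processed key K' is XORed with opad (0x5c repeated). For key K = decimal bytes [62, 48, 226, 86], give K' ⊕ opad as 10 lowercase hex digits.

626cbe0a5c

Key decimal bytes [62, 48, 226, 86] = 3e 30 e2 56 is 4 bytes ≤ B = 5; zero-pad to 5 bytes: K' = 3e 30 e2 56 00.
XOR each byte with 0x5c: 3e⊕5c=62, 30⊕5c=6c, e2⊕5c=be, 56⊕5c=0a, 00⊕5c=5c.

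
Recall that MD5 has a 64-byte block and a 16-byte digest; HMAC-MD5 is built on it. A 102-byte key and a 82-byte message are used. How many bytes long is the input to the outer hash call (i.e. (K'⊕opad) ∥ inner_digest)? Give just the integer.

80

Key is 102 > 64 bytes, so it is hashed to 16 bytes then zero-padded to 64: |K'| = 64.
Outer input = (K'⊕opad) ∥ H(inner) → 64 + 16 = 80 bytes.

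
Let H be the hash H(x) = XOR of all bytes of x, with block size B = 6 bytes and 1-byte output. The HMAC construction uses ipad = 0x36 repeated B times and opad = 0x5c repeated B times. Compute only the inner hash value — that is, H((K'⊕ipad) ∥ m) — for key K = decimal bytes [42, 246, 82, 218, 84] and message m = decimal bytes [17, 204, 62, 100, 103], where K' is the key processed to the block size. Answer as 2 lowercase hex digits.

e0

Key decimal bytes [42, 246, 82, 218, 84] = 2a f6 52 da 54 is 5 bytes ≤ B = 6; zero-pad to 6 bytes: K' = 2a f6 52 da 54 00.
K' ⊕ ipad = 1c c0 64 ec 62 36.
Inner input = 1c c0 64 ec 62 36 ∥ 11 cc 3e 64 67.
Inner hash: XOR 1c⊕c0⊕64⊕ec⊕62⊕36⊕11⊕cc⊕3e⊕64⊕67 = e0.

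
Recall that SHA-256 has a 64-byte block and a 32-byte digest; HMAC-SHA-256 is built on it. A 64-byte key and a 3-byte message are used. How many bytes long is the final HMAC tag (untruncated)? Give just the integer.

32

The tag is one SHA-256 digest: 32 bytes.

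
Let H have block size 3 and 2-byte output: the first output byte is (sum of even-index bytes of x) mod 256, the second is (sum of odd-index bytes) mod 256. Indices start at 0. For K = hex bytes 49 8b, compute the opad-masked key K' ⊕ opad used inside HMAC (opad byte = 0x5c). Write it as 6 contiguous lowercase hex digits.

Key hex bytes 49 8b is 2 bytes ≤ B = 3; zero-pad to 3 bytes: K' = 49 8b 00.
XOR each byte with 0x5c: 49⊕5c=15, 8b⊕5c=d7, 00⊕5c=5c.

15d75c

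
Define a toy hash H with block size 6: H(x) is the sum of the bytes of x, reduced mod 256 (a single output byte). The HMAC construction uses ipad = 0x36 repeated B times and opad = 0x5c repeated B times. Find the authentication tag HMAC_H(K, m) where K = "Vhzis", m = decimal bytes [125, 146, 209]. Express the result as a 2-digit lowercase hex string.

Key "Vhzis" = 56 68 7a 69 73 is 5 bytes ≤ B = 6; zero-pad to 6 bytes: K' = 56 68 7a 69 73 00.
K' ⊕ ipad = 60 5e 4c 5f 45 36.  K' ⊕ opad = 0a 34 26 35 2f 5c.
Inner input = (K'⊕ipad) ∥ m = 60 5e 4c 5f 45 36 ∥ 7d 92 d1.
Inner hash: sum = 96+94+76+95+69+54+125+146+209 = 964; mod 256 = 196 → c4.
Outer input = (K'⊕opad) ∥ inner = 0a 34 26 35 2f 5c ∥ c4.
Outer hash (tag): sum = 10+52+38+53+47+92+196 = 488; mod 256 = 232 → e8.

e8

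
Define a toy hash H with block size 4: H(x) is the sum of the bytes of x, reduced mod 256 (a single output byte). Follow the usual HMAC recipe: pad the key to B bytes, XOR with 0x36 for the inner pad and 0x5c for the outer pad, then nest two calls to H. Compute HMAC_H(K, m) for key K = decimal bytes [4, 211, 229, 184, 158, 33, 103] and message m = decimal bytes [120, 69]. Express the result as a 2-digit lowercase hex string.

e5

Key decimal bytes [4, 211, 229, 184, 158, 33, 103] = 04 d3 e5 b8 9e 21 67 is 7 bytes > B = 4, so hash it first: H(key) = 9a, then zero-pad to 4 bytes: K' = 9a 00 00 00.
K' ⊕ ipad = ac 36 36 36.  K' ⊕ opad = c6 5c 5c 5c.
Inner input = (K'⊕ipad) ∥ m = ac 36 36 36 ∥ 78 45.
Inner hash: sum = 172+54+54+54+120+69 = 523; mod 256 = 11 → 0b.
Outer input = (K'⊕opad) ∥ inner = c6 5c 5c 5c ∥ 0b.
Outer hash (tag): sum = 198+92+92+92+11 = 485; mod 256 = 229 → e5.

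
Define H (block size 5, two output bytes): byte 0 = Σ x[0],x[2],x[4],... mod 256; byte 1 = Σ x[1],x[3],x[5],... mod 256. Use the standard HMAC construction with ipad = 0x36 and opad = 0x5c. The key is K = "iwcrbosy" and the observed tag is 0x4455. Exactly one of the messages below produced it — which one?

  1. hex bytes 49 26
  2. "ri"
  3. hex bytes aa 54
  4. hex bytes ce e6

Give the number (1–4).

2

Key "iwcrbosy" = 69 77 63 72 62 6f 73 79 is 8 bytes > B = 5, so hash it first: H(key) = a1 d1, then zero-pad to 5 bytes: K' = a1 d1 00 00 00.
K' ⊕ ipad = 97 e7 36 36 36; K' ⊕ opad = fd 8d 5c 5c 5c.
m1: inner = H(97 e7 36 36 36 49 26) = 29 66; tag = H(fd 8d 5c 5c 5c 29 66) = 1b12
m2: inner = H(97 e7 36 36 36 72 69) = 6c 8f; tag = H(fd 8d 5c 5c 5c 6c 8f) = 4455 ← matches
m3: inner = H(97 e7 36 36 36 aa 54) = 57 c7; tag = H(fd 8d 5c 5c 5c 57 c7) = 7c40
m4: inner = H(97 e7 36 36 36 ce e6) = e9 eb; tag = H(fd 8d 5c 5c 5c e9 eb) = a0d2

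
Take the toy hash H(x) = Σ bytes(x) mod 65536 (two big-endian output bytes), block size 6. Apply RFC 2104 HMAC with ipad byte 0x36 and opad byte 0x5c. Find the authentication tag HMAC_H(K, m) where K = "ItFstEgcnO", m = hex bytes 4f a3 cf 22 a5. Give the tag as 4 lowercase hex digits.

Key "ItFstEgcnO" = 49 74 46 73 74 45 67 63 6e 4f is 10 bytes > B = 6, so hash it first: H(key) = 03 b6, then zero-pad to 6 bytes: K' = 03 b6 00 00 00 00.
K' ⊕ ipad = 35 80 36 36 36 36.  K' ⊕ opad = 5f ea 5c 5c 5c 5c.
Inner input = (K'⊕ipad) ∥ m = 35 80 36 36 36 36 ∥ 4f a3 cf 22 a5.
Inner hash: sum = 53+128+54+54+54+54+79+163+207+34+165 = 1045 → 04 15.
Outer input = (K'⊕opad) ∥ inner = 5f ea 5c 5c 5c 5c ∥ 04 15.
Outer hash (tag): sum = 95+234+92+92+92+92+4+21 = 722 → 02 d2.

02d2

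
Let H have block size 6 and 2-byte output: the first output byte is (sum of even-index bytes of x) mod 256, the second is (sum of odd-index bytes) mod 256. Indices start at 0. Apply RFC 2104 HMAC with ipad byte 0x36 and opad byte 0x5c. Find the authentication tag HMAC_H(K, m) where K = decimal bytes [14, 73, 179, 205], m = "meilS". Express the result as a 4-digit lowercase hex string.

Key decimal bytes [14, 73, 179, 205] = 0e 49 b3 cd is 4 bytes ≤ B = 6; zero-pad to 6 bytes: K' = 0e 49 b3 cd 00 00.
K' ⊕ ipad = 38 7f 85 fb 36 36.  K' ⊕ opad = 52 15 ef 91 5c 5c.
Inner input = (K'⊕ipad) ∥ m = 38 7f 85 fb 36 36 ∥ 6d 65 69 6c 53.
Inner hash: even-index sum = 540 mod 256 = 28; odd-index sum = 641 mod 256 = 129 → 1c 81.
Outer input = (K'⊕opad) ∥ inner = 52 15 ef 91 5c 5c ∥ 1c 81.
Outer hash (tag): even-index sum = 441 mod 256 = 185; odd-index sum = 387 mod 256 = 131 → b9 83.

b983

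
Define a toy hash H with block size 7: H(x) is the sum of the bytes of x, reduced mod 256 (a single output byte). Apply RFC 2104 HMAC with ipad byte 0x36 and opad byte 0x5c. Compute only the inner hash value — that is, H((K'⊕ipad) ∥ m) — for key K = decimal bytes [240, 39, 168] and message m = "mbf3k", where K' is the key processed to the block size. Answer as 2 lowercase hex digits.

20

Key decimal bytes [240, 39, 168] = f0 27 a8 is 3 bytes ≤ B = 7; zero-pad to 7 bytes: K' = f0 27 a8 00 00 00 00.
K' ⊕ ipad = c6 11 9e 36 36 36 36.
Inner input = c6 11 9e 36 36 36 36 ∥ 6d 62 66 33 6b.
Inner hash: sum = 198+17+158+54+54+54+54+109+98+102+51+107 = 1056; mod 256 = 32 → 20.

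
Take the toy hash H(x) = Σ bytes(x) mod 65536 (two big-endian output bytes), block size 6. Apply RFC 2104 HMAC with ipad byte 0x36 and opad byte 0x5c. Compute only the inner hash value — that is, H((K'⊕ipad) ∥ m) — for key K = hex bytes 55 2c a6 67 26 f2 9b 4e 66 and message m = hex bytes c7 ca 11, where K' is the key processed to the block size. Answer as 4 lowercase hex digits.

0372

Key hex bytes 55 2c a6 67 26 f2 9b 4e 66 is 9 bytes > B = 6, so hash it first: H(key) = 03 f5, then zero-pad to 6 bytes: K' = 03 f5 00 00 00 00.
K' ⊕ ipad = 35 c3 36 36 36 36.
Inner input = 35 c3 36 36 36 36 ∥ c7 ca 11.
Inner hash: sum = 53+195+54+54+54+54+199+202+17 = 882 → 03 72.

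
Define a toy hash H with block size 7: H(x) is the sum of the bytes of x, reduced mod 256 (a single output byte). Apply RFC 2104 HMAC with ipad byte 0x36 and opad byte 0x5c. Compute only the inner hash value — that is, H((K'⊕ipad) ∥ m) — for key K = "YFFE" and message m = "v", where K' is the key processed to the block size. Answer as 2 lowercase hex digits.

Key "YFFE" = 59 46 46 45 is 4 bytes ≤ B = 7; zero-pad to 7 bytes: K' = 59 46 46 45 00 00 00.
K' ⊕ ipad = 6f 70 70 73 36 36 36.
Inner input = 6f 70 70 73 36 36 36 ∥ 76.
Inner hash: sum = 111+112+112+115+54+54+54+118 = 730; mod 256 = 218 → da.

da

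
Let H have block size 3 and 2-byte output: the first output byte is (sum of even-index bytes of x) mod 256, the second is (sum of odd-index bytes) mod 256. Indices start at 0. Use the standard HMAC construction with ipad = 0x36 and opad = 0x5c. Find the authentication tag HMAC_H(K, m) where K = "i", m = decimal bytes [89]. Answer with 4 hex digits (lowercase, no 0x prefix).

Key "i" = 69 is 1 byte ≤ B = 3; zero-pad to 3 bytes: K' = 69 00 00.
K' ⊕ ipad = 5f 36 36.  K' ⊕ opad = 35 5c 5c.
Inner input = (K'⊕ipad) ∥ m = 5f 36 36 ∥ 59.
Inner hash: even-index sum = 149 mod 256 = 149; odd-index sum = 143 mod 256 = 143 → 95 8f.
Outer input = (K'⊕opad) ∥ inner = 35 5c 5c ∥ 95 8f.
Outer hash (tag): even-index sum = 288 mod 256 = 32; odd-index sum = 241 mod 256 = 241 → 20 f1.

20f1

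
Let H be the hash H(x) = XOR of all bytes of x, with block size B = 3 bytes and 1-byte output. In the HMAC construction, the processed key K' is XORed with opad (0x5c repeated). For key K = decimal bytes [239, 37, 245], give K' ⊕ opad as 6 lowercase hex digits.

b379a9

Key decimal bytes [239, 37, 245] = ef 25 f5 is exactly B = 3 bytes: K' = ef 25 f5.
XOR each byte with 0x5c: ef⊕5c=b3, 25⊕5c=79, f5⊕5c=a9.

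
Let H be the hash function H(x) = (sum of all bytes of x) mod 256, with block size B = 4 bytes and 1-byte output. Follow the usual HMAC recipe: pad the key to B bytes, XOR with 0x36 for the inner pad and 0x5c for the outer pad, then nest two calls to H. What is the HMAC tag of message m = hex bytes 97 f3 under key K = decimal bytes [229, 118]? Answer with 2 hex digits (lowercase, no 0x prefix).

Key decimal bytes [229, 118] = e5 76 is 2 bytes ≤ B = 4; zero-pad to 4 bytes: K' = e5 76 00 00.
K' ⊕ ipad = d3 40 36 36.  K' ⊕ opad = b9 2a 5c 5c.
Inner input = (K'⊕ipad) ∥ m = d3 40 36 36 ∥ 97 f3.
Inner hash: sum = 211+64+54+54+151+243 = 777; mod 256 = 9 → 09.
Outer input = (K'⊕opad) ∥ inner = b9 2a 5c 5c ∥ 09.
Outer hash (tag): sum = 185+42+92+92+9 = 420; mod 256 = 164 → a4.

a4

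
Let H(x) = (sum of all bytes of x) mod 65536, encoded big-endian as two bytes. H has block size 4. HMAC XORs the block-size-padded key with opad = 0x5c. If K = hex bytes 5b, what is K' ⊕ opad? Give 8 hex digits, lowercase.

075c5c5c

Key hex bytes 5b is 1 byte ≤ B = 4; zero-pad to 4 bytes: K' = 5b 00 00 00.
XOR each byte with 0x5c: 5b⊕5c=07, 00⊕5c=5c, 00⊕5c=5c, 00⊕5c=5c.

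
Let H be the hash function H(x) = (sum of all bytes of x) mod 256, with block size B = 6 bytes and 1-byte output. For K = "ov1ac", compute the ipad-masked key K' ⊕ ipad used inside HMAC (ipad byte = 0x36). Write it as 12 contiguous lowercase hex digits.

594007575536

Key "ov1ac" = 6f 76 31 61 63 is 5 bytes ≤ B = 6; zero-pad to 6 bytes: K' = 6f 76 31 61 63 00.
XOR each byte with 0x36: 6f⊕36=59, 76⊕36=40, 31⊕36=07, 61⊕36=57, 63⊕36=55, 00⊕36=36.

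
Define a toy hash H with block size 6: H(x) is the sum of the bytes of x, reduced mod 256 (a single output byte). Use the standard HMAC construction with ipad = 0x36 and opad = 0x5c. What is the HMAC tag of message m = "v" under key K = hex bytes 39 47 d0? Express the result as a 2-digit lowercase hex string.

9e

Key hex bytes 39 47 d0 is 3 bytes ≤ B = 6; zero-pad to 6 bytes: K' = 39 47 d0 00 00 00.
K' ⊕ ipad = 0f 71 e6 36 36 36.  K' ⊕ opad = 65 1b 8c 5c 5c 5c.
Inner input = (K'⊕ipad) ∥ m = 0f 71 e6 36 36 36 ∥ 76.
Inner hash: sum = 15+113+230+54+54+54+118 = 638; mod 256 = 126 → 7e.
Outer input = (K'⊕opad) ∥ inner = 65 1b 8c 5c 5c 5c ∥ 7e.
Outer hash (tag): sum = 101+27+140+92+92+92+126 = 670; mod 256 = 158 → 9e.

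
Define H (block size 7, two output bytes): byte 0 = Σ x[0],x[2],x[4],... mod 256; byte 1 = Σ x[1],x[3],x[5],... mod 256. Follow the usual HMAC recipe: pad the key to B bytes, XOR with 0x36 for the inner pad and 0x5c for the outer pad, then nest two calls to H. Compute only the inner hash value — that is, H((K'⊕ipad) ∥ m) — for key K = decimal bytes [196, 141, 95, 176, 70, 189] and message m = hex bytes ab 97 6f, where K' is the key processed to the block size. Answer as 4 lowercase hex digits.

98e6

Key decimal bytes [196, 141, 95, 176, 70, 189] = c4 8d 5f b0 46 bd is 6 bytes ≤ B = 7; zero-pad to 7 bytes: K' = c4 8d 5f b0 46 bd 00.
K' ⊕ ipad = f2 bb 69 86 70 8b 36.
Inner input = f2 bb 69 86 70 8b 36 ∥ ab 97 6f.
Inner hash: even-index sum = 664 mod 256 = 152; odd-index sum = 742 mod 256 = 230 → 98 e6.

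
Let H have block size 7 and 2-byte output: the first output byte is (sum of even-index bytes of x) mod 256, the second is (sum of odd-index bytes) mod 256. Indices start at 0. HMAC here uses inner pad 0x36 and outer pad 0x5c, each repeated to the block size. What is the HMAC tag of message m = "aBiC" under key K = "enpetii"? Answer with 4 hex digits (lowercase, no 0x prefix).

965f

Key "enpetii" = 65 6e 70 65 74 69 69 is exactly B = 7 bytes: K' = 65 6e 70 65 74 69 69.
K' ⊕ ipad = 53 58 46 53 42 5f 5f.  K' ⊕ opad = 39 32 2c 39 28 35 35.
Inner input = (K'⊕ipad) ∥ m = 53 58 46 53 42 5f 5f ∥ 61 42 69 43.
Inner hash: even-index sum = 447 mod 256 = 191; odd-index sum = 468 mod 256 = 212 → bf d4.
Outer input = (K'⊕opad) ∥ inner = 39 32 2c 39 28 35 35 ∥ bf d4.
Outer hash (tag): even-index sum = 406 mod 256 = 150; odd-index sum = 351 mod 256 = 95 → 96 5f.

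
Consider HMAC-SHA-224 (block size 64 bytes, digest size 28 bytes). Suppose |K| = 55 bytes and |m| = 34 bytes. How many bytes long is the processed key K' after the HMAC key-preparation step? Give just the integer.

Key is 55 ≤ 64 bytes, zero-padded: |K'| = 64.

64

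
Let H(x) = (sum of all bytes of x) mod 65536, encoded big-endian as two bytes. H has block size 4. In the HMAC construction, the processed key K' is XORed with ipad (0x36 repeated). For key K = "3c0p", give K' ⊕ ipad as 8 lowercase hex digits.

05550646

Key "3c0p" = 33 63 30 70 is exactly B = 4 bytes: K' = 33 63 30 70.
XOR each byte with 0x36: 33⊕36=05, 63⊕36=55, 30⊕36=06, 70⊕36=46.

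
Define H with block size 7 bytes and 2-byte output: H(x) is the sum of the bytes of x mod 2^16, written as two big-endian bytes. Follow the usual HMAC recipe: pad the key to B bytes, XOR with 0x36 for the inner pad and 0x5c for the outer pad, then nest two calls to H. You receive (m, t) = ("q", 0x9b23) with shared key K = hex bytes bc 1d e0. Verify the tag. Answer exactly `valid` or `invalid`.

invalid

Key hex bytes bc 1d e0 is 3 bytes ≤ B = 7; zero-pad to 7 bytes: K' = bc 1d e0 00 00 00 00.
K' ⊕ ipad = 8a 2b d6 36 36 36 36; K' ⊕ opad = e0 41 bc 5c 5c 5c 5c.
Inner hash: sum = 138+43+214+54+54+54+54+113 = 724 → 02 d4.
Outer hash (recomputed tag): sum = 224+65+188+92+92+92+92+2+212 = 1059 → 04 23.
Recomputed tag = 0423; claimed = 9b23 → mismatch.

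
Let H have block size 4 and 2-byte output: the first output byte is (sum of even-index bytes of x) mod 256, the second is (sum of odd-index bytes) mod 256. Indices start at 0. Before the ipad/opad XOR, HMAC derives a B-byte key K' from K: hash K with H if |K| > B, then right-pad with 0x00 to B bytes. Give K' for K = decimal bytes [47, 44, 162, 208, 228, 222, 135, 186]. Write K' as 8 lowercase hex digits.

3c940000

|K| = 8 > B = 4, so first hash the key.
H(K): even-index sum = 572 mod 256 = 60; odd-index sum = 660 mod 256 = 148 → 3c 94.
Zero-pad H(K) = 3c 94 to 4 bytes: K' = 3c 94 00 00.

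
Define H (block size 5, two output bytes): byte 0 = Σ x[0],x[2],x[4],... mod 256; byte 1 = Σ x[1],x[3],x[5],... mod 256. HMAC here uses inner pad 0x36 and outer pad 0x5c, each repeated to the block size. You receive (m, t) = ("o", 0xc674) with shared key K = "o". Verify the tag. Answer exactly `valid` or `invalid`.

Key "o" = 6f is 1 byte ≤ B = 5; zero-pad to 5 bytes: K' = 6f 00 00 00 00.
K' ⊕ ipad = 59 36 36 36 36; K' ⊕ opad = 33 5c 5c 5c 5c.
Inner hash: even-index sum = 197 mod 256 = 197; odd-index sum = 219 mod 256 = 219 → c5 db.
Outer hash (recomputed tag): even-index sum = 454 mod 256 = 198; odd-index sum = 381 mod 256 = 125 → c6 7d.
Recomputed tag = c67d; claimed = c674 → mismatch.

invalid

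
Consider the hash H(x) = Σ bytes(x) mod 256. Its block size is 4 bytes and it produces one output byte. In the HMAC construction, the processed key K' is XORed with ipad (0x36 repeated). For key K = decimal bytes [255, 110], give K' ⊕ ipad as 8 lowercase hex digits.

c9583636

Key decimal bytes [255, 110] = ff 6e is 2 bytes ≤ B = 4; zero-pad to 4 bytes: K' = ff 6e 00 00.
XOR each byte with 0x36: ff⊕36=c9, 6e⊕36=58, 00⊕36=36, 00⊕36=36.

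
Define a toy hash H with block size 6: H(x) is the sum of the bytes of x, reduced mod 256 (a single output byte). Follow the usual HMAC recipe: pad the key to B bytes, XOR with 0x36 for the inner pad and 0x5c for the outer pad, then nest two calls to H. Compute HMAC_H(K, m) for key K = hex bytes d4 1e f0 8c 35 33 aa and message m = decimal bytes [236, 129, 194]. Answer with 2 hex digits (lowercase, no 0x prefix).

9b

Key hex bytes d4 1e f0 8c 35 33 aa is 7 bytes > B = 6, so hash it first: H(key) = 80, then zero-pad to 6 bytes: K' = 80 00 00 00 00 00.
K' ⊕ ipad = b6 36 36 36 36 36.  K' ⊕ opad = dc 5c 5c 5c 5c 5c.
Inner input = (K'⊕ipad) ∥ m = b6 36 36 36 36 36 ∥ ec 81 c2.
Inner hash: sum = 182+54+54+54+54+54+236+129+194 = 1011; mod 256 = 243 → f3.
Outer input = (K'⊕opad) ∥ inner = dc 5c 5c 5c 5c 5c ∥ f3.
Outer hash (tag): sum = 220+92+92+92+92+92+243 = 923; mod 256 = 155 → 9b.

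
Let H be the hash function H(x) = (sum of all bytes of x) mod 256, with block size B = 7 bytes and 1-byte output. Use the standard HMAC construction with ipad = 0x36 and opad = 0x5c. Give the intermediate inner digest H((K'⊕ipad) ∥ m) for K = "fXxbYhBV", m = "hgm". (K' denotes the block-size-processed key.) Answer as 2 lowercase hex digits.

47

Key "fXxbYhBV" = 66 58 78 62 59 68 42 56 is 8 bytes > B = 7, so hash it first: H(key) = f1, then zero-pad to 7 bytes: K' = f1 00 00 00 00 00 00.
K' ⊕ ipad = c7 36 36 36 36 36 36.
Inner input = c7 36 36 36 36 36 36 ∥ 68 67 6d.
Inner hash: sum = 199+54+54+54+54+54+54+104+103+109 = 839; mod 256 = 71 → 47.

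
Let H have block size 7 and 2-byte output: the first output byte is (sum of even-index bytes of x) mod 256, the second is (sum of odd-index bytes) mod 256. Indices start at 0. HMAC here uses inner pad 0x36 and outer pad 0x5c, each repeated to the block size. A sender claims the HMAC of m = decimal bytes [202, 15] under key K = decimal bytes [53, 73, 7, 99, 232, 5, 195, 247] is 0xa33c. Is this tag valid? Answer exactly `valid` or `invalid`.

Key decimal bytes [53, 73, 7, 99, 232, 5, 195, 247] = 35 49 07 63 e8 05 c3 f7 is 8 bytes > B = 7, so hash it first: H(key) = e7 a8, then zero-pad to 7 bytes: K' = e7 a8 00 00 00 00 00.
K' ⊕ ipad = d1 9e 36 36 36 36 36; K' ⊕ opad = bb f4 5c 5c 5c 5c 5c.
Inner hash: even-index sum = 386 mod 256 = 130; odd-index sum = 468 mod 256 = 212 → 82 d4.
Outer hash (recomputed tag): even-index sum = 675 mod 256 = 163; odd-index sum = 558 mod 256 = 46 → a3 2e.
Recomputed tag = a32e; claimed = a33c → mismatch.

invalid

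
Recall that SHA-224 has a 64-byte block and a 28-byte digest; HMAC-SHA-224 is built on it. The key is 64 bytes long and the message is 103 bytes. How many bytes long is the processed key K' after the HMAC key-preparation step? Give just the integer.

64

Key is 64 ≤ 64 bytes, zero-padded: |K'| = 64.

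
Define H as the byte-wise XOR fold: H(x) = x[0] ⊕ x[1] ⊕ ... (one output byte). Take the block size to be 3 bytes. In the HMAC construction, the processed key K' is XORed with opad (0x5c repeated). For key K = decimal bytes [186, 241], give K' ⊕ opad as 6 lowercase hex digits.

Key decimal bytes [186, 241] = ba f1 is 2 bytes ≤ B = 3; zero-pad to 3 bytes: K' = ba f1 00.
XOR each byte with 0x5c: ba⊕5c=e6, f1⊕5c=ad, 00⊕5c=5c.

e6ad5c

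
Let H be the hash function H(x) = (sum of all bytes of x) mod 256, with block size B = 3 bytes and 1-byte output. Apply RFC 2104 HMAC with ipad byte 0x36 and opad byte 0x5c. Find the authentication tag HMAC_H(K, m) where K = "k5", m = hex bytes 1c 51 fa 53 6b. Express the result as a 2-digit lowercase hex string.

b7

Key "k5" = 6b 35 is 2 bytes ≤ B = 3; zero-pad to 3 bytes: K' = 6b 35 00.
K' ⊕ ipad = 5d 03 36.  K' ⊕ opad = 37 69 5c.
Inner input = (K'⊕ipad) ∥ m = 5d 03 36 ∥ 1c 51 fa 53 6b.
Inner hash: sum = 93+3+54+28+81+250+83+107 = 699; mod 256 = 187 → bb.
Outer input = (K'⊕opad) ∥ inner = 37 69 5c ∥ bb.
Outer hash (tag): sum = 55+105+92+187 = 439; mod 256 = 183 → b7.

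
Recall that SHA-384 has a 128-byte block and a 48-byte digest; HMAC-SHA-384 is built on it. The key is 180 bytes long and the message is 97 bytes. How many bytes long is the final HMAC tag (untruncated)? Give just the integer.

The tag is one SHA-384 digest: 48 bytes.

48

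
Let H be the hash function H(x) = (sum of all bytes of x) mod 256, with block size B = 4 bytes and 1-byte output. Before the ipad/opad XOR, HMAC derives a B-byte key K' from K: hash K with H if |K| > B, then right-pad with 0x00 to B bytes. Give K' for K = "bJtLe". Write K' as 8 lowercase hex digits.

d1000000

|K| = 5 > B = 4, so first hash the key.
H(K): sum = 98+74+116+76+101 = 465; mod 256 = 209 → d1.
Zero-pad H(K) = d1 to 4 bytes: K' = d1 00 00 00.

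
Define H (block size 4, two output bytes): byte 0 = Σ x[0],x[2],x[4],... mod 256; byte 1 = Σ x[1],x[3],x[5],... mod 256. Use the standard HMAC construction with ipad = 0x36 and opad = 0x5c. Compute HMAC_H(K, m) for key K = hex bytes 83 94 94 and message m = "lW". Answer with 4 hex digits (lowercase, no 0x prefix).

Key hex bytes 83 94 94 is 3 bytes ≤ B = 4; zero-pad to 4 bytes: K' = 83 94 94 00.
K' ⊕ ipad = b5 a2 a2 36.  K' ⊕ opad = df c8 c8 5c.
Inner input = (K'⊕ipad) ∥ m = b5 a2 a2 36 ∥ 6c 57.
Inner hash: even-index sum = 451 mod 256 = 195; odd-index sum = 303 mod 256 = 47 → c3 2f.
Outer input = (K'⊕opad) ∥ inner = df c8 c8 5c ∥ c3 2f.
Outer hash (tag): even-index sum = 618 mod 256 = 106; odd-index sum = 339 mod 256 = 83 → 6a 53.

6a53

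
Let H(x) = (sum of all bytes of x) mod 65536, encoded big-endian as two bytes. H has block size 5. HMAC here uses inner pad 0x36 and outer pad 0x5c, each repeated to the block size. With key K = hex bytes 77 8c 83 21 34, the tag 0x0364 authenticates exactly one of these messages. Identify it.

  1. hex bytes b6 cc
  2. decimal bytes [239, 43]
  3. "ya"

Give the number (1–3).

3

Key hex bytes 77 8c 83 21 34 is exactly B = 5 bytes: K' = 77 8c 83 21 34.
K' ⊕ ipad = 41 ba b5 17 02; K' ⊕ opad = 2b d0 df 7d 68.
m1: inner = H(41 ba b5 17 02 b6 cc) = 03 4b; tag = H(2b d0 df 7d 68 03 4b) = 030d
m2: inner = H(41 ba b5 17 02 ef 2b) = 02 e3; tag = H(2b d0 df 7d 68 02 e3) = 03a4
m3: inner = H(41 ba b5 17 02 79 61) = 02 a3; tag = H(2b d0 df 7d 68 02 a3) = 0364 ← matches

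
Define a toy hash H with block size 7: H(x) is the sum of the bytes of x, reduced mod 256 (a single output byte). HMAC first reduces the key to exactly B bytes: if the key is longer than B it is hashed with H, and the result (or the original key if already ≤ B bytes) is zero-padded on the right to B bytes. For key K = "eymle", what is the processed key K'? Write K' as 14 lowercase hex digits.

Key "eymle" = 65 79 6d 6c 65 is 5 bytes ≤ B = 7; zero-pad to 7 bytes: K' = 65 79 6d 6c 65 00 00.

65796d6c650000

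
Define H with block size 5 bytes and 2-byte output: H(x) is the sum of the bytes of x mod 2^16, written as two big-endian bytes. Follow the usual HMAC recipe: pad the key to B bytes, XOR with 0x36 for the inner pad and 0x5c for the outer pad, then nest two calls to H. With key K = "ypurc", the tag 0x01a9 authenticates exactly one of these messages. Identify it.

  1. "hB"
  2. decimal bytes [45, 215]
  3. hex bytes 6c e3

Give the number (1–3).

Key "ypurc" = 79 70 75 72 63 is exactly B = 5 bytes: K' = 79 70 75 72 63.
K' ⊕ ipad = 4f 46 43 44 55; K' ⊕ opad = 25 2c 29 2e 3f.
m1: inner = H(4f 46 43 44 55 68 42) = 02 1b; tag = H(25 2c 29 2e 3f 02 1b) = 0104
m2: inner = H(4f 46 43 44 55 2d d7) = 02 75; tag = H(25 2c 29 2e 3f 02 75) = 015e
m3: inner = H(4f 46 43 44 55 6c e3) = 02 c0; tag = H(25 2c 29 2e 3f 02 c0) = 01a9 ← matches

3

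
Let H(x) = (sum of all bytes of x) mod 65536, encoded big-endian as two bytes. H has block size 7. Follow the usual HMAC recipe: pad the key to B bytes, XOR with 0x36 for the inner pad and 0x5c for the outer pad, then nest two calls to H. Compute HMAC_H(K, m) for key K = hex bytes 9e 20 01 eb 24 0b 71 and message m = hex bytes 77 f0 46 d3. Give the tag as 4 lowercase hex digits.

Key hex bytes 9e 20 01 eb 24 0b 71 is exactly B = 7 bytes: K' = 9e 20 01 eb 24 0b 71.
K' ⊕ ipad = a8 16 37 dd 12 3d 47.  K' ⊕ opad = c2 7c 5d b7 78 57 2d.
Inner input = (K'⊕ipad) ∥ m = a8 16 37 dd 12 3d 47 ∥ 77 f0 46 d3.
Inner hash: sum = 168+22+55+221+18+61+71+119+240+70+211 = 1256 → 04 e8.
Outer input = (K'⊕opad) ∥ inner = c2 7c 5d b7 78 57 2d ∥ 04 e8.
Outer hash (tag): sum = 194+124+93+183+120+87+45+4+232 = 1082 → 04 3a.

043a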